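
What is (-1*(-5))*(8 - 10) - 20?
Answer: -30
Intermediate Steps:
(-1*(-5))*(8 - 10) - 20 = 5*(-2) - 20 = -10 - 20 = -30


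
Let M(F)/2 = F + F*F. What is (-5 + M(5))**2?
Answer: 3025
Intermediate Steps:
M(F) = 2*F + 2*F**2 (M(F) = 2*(F + F*F) = 2*(F + F**2) = 2*F + 2*F**2)
(-5 + M(5))**2 = (-5 + 2*5*(1 + 5))**2 = (-5 + 2*5*6)**2 = (-5 + 60)**2 = 55**2 = 3025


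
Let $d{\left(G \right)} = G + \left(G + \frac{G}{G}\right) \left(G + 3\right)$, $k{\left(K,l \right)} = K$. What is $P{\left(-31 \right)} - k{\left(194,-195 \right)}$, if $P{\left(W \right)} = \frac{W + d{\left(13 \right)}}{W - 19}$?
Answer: $- \frac{4953}{25} \approx -198.12$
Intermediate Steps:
$d{\left(G \right)} = G + \left(1 + G\right) \left(3 + G\right)$ ($d{\left(G \right)} = G + \left(G + 1\right) \left(3 + G\right) = G + \left(1 + G\right) \left(3 + G\right)$)
$P{\left(W \right)} = \frac{237 + W}{-19 + W}$ ($P{\left(W \right)} = \frac{W + \left(3 + 13^{2} + 5 \cdot 13\right)}{W - 19} = \frac{W + \left(3 + 169 + 65\right)}{-19 + W} = \frac{W + 237}{-19 + W} = \frac{237 + W}{-19 + W}$)
$P{\left(-31 \right)} - k{\left(194,-195 \right)} = \frac{237 - 31}{-19 - 31} - 194 = \frac{1}{-50} \cdot 206 - 194 = \left(- \frac{1}{50}\right) 206 - 194 = - \frac{103}{25} - 194 = - \frac{4953}{25}$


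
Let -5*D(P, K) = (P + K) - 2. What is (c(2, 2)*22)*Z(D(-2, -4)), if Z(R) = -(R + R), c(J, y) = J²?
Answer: -1408/5 ≈ -281.60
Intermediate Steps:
D(P, K) = ⅖ - K/5 - P/5 (D(P, K) = -((P + K) - 2)/5 = -((K + P) - 2)/5 = -(-2 + K + P)/5 = ⅖ - K/5 - P/5)
Z(R) = -2*R
(c(2, 2)*22)*Z(D(-2, -4)) = (2²*22)*(-2*(⅖ - ⅕*(-4) - ⅕*(-2))) = (4*22)*(-2*(⅖ + ⅘ + ⅖)) = 88*(-2*8/5) = 88*(-16/5) = -1408/5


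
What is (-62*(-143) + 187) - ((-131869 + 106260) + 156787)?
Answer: -122125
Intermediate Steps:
(-62*(-143) + 187) - ((-131869 + 106260) + 156787) = (8866 + 187) - (-25609 + 156787) = 9053 - 1*131178 = 9053 - 131178 = -122125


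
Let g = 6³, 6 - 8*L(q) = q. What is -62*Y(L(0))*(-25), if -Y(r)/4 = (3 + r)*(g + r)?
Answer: -10078875/2 ≈ -5.0394e+6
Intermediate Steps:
L(q) = ¾ - q/8
g = 216
Y(r) = -4*(3 + r)*(216 + r)
-62*Y(L(0))*(-25) = -62*(-2592 - 876*(¾ - ⅛*0) - 4*(¾ - ⅛*0)²)*(-25) = -62*(-2592 - 876*(¾ + 0) - 4*(¾ + 0)²)*(-25) = -62*(-2592 - 876*¾ - 4*(¾)²)*(-25) = -62*(-2592 - 657 - 4*9/16)*(-25) = -62*(-2592 - 657 - 9/4)*(-25) = -62*(-13005/4)*(-25) = (403155/2)*(-25) = -10078875/2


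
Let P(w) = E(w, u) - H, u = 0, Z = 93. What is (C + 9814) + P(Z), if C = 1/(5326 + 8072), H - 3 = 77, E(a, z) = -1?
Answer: 130402735/13398 ≈ 9733.0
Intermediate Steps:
H = 80 (H = 3 + 77 = 80)
C = 1/13398 ≈ 7.4638e-5
P(w) = -81 (P(w) = -1 - 1*80 = -1 - 80 = -81)
(C + 9814) + P(Z) = (1/13398 + 9814) - 81 = 131487973/13398 - 81 = 130402735/13398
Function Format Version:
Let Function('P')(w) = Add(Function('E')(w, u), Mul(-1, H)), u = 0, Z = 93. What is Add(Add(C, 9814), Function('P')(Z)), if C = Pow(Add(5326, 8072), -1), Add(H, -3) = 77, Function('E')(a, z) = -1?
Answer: Rational(130402735, 13398) ≈ 9733.0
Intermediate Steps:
H = 80 (H = Add(3, 77) = 80)
C = Rational(1, 13398) (C = Pow(13398, -1) = Rational(1, 13398) ≈ 7.4638e-5)
Function('P')(w) = -81 (Function('P')(w) = Add(-1, Mul(-1, 80)) = Add(-1, -80) = -81)
Add(Add(C, 9814), Function('P')(Z)) = Add(Add(Rational(1, 13398), 9814), -81) = Add(Rational(131487973, 13398), -81) = Rational(130402735, 13398)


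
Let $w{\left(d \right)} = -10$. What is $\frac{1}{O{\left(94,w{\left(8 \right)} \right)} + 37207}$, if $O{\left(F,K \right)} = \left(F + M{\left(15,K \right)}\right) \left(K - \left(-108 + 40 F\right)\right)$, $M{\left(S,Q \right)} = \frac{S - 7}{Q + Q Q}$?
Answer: $- \frac{45}{13830593} \approx -3.2537 \cdot 10^{-6}$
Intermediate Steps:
$M{\left(S,Q \right)} = \frac{-7 + S}{Q + Q^{2}}$
$O{\left(F,K \right)} = \left(F + \frac{8}{K \left(1 + K\right)}\right) \left(108 + K - 40 F\right)$ ($O{\left(F,K \right)} = \left(F + \frac{-7 + 15}{K \left(1 + K\right)}\right) \left(K - \left(-108 + 40 F\right)\right) = \left(F + \frac{1}{K} \frac{1}{1 + K} 8\right) \left(K - \left(-108 + 40 F\right)\right) = \left(F + \frac{8}{K \left(1 + K\right)}\right) \left(108 + K - 40 F\right)$)
$\frac{1}{O{\left(94,w{\left(8 \right)} \right)} + 37207} = \frac{1}{\frac{864 - 30080 + 8 \left(-10\right) + 94 \left(-10\right) \left(1 - 10\right) \left(108 - 10 - 3760\right)}{\left(-10\right) \left(1 - 10\right)} + 37207} = \frac{1}{- \frac{864 - 30080 - 80 + 94 \left(-10\right) \left(-9\right) \left(108 - 10 - 3760\right)}{10 \left(-9\right)} + 37207} = \frac{1}{\left(- \frac{1}{10}\right) \left(- \frac{1}{9}\right) \left(864 - 30080 - 80 + 94 \left(-10\right) \left(-9\right) \left(-3662\right)\right) + 37207} = \frac{1}{\left(- \frac{1}{10}\right) \left(- \frac{1}{9}\right) \left(864 - 30080 - 80 - 30980520\right) + 37207} = \frac{1}{\left(- \frac{1}{10}\right) \left(- \frac{1}{9}\right) \left(-31009816\right) + 37207} = \frac{1}{- \frac{15504908}{45} + 37207} = \frac{1}{- \frac{13830593}{45}} = - \frac{45}{13830593}$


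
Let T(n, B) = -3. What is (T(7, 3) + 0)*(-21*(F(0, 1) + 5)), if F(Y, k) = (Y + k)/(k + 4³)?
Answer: 20538/65 ≈ 315.97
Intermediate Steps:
F(Y, k) = (Y + k)/(64 + k) (F(Y, k) = (Y + k)/(k + 64) = (Y + k)/(64 + k))
(T(7, 3) + 0)*(-21*(F(0, 1) + 5)) = (-3 + 0)*(-21*((0 + 1)/(64 + 1) + 5)) = -(-63)*(1/65 + 5) = -(-63)*326/65 = -3*(-6846/65) = 20538/65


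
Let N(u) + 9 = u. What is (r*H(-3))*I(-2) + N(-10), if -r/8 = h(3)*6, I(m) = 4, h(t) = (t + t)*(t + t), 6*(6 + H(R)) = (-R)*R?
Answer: 51821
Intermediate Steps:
H(R) = -6 - R²/6 (H(R) = -6 + ((-R)*R)/6 = -6 + (-R²)/6 = -6 - R²/6)
h(t) = 4*t² (h(t) = (2*t)*(2*t) = 4*t²)
N(u) = -9 + u
r = -1728 (r = -8*4*3²*6 = -8*4*9*6 = -288*6 = -8*216 = -1728)
(r*H(-3))*I(-2) + N(-10) = -1728*(-6 - ⅙*(-3)²)*4 + (-9 - 10) = -1728*(-6 - ⅙*9)*4 - 19 = -1728*(-6 - 3/2)*4 - 19 = -1728*(-15/2)*4 - 19 = 12960*4 - 19 = 51840 - 19 = 51821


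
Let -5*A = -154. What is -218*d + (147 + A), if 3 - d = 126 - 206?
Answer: -89581/5 ≈ -17916.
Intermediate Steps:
A = 154/5 (A = -1/5*(-154) = 154/5 ≈ 30.800)
d = 83 (d = 3 - (126 - 206) = 3 - 1*(-80) = 3 + 80 = 83)
-218*d + (147 + A) = -218*83 + (147 + 154/5) = -18094 + 889/5 = -89581/5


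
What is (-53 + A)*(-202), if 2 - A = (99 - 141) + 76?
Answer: 17170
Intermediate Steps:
A = -32 (A = 2 - ((99 - 141) + 76) = 2 - (-42 + 76) = 2 - 1*34 = 2 - 34 = -32)
(-53 + A)*(-202) = (-53 - 32)*(-202) = -85*(-202) = 17170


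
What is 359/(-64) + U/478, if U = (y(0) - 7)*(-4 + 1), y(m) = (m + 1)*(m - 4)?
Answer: -84745/15296 ≈ -5.5403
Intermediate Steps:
y(m) = (1 + m)*(-4 + m)
U = 33 (U = ((-4 + 0² - 3*0) - 7)*(-4 + 1) = ((-4 + 0 + 0) - 7)*(-3) = (-4 - 7)*(-3) = -11*(-3) = 33)
359/(-64) + U/478 = 359/(-64) + 33/478 = 359*(-1/64) + 33*(1/478) = -359/64 + 33/478 = -84745/15296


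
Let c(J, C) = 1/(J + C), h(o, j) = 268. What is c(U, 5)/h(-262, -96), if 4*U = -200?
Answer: -1/12060 ≈ -8.2919e-5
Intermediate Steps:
U = -50 (U = (1/4)*(-200) = -50)
c(J, C) = 1/(C + J)
c(U, 5)/h(-262, -96) = 1/((5 - 50)*268) = (1/268)/(-45) = -1/45*1/268 = -1/12060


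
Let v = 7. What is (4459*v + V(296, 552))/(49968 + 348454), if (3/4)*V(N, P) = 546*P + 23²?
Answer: 1301323/1195266 ≈ 1.0887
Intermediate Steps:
V(N, P) = 2116/3 + 728*P (V(N, P) = 4*(546*P + 23²)/3 = 4*(546*P + 529)/3 = 4*(529 + 546*P)/3 = 2116/3 + 728*P)
(4459*v + V(296, 552))/(49968 + 348454) = (4459*7 + (2116/3 + 728*552))/(49968 + 348454) = (31213 + (2116/3 + 401856))/398422 = (31213 + 1207684/3)*(1/398422) = (1301323/3)*(1/398422) = 1301323/1195266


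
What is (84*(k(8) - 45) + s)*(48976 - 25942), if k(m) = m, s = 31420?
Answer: 652138608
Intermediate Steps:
(84*(k(8) - 45) + s)*(48976 - 25942) = (84*(8 - 45) + 31420)*(48976 - 25942) = (84*(-37) + 31420)*23034 = (-3108 + 31420)*23034 = 28312*23034 = 652138608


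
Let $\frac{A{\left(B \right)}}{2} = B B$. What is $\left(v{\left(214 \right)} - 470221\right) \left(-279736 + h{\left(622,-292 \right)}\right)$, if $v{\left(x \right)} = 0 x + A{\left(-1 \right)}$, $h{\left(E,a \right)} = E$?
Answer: $131244705966$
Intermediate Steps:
$A{\left(B \right)} = 2 B^{2}$ ($A{\left(B \right)} = 2 B B = 2 B^{2}$)
$v{\left(x \right)} = 2$ ($v{\left(x \right)} = 0 x + 2 \left(-1\right)^{2} = 0 + 2 \cdot 1 = 0 + 2 = 2$)
$\left(v{\left(214 \right)} - 470221\right) \left(-279736 + h{\left(622,-292 \right)}\right) = \left(2 - 470221\right) \left(-279736 + 622\right) = \left(-470219\right) \left(-279114\right) = 131244705966$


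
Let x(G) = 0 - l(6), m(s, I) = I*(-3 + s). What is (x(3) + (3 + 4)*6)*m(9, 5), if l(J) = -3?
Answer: 1350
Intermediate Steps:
x(G) = 3 (x(G) = 0 - 1*(-3) = 0 + 3 = 3)
(x(3) + (3 + 4)*6)*m(9, 5) = (3 + (3 + 4)*6)*(5*(-3 + 9)) = (3 + 7*6)*(5*6) = (3 + 42)*30 = 45*30 = 1350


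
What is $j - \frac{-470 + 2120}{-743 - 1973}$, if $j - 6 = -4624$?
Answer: $- \frac{6270419}{1358} \approx -4617.4$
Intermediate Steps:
$j = -4618$ ($j = 6 - 4624 = -4618$)
$j - \frac{-470 + 2120}{-743 - 1973} = -4618 - \frac{-470 + 2120}{-743 - 1973} = -4618 - \frac{1650}{-2716} = -4618 - 1650 \left(- \frac{1}{2716}\right) = -4618 - - \frac{825}{1358} = -4618 + \frac{825}{1358} = - \frac{6270419}{1358}$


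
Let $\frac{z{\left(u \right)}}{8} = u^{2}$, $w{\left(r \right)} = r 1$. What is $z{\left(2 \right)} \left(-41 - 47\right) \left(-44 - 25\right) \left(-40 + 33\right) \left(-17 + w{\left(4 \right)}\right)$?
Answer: $17681664$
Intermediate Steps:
$w{\left(r \right)} = r$
$z{\left(u \right)} = 8 u^{2}$
$z{\left(2 \right)} \left(-41 - 47\right) \left(-44 - 25\right) \left(-40 + 33\right) \left(-17 + w{\left(4 \right)}\right) = 8 \cdot 2^{2} \left(-41 - 47\right) \left(-44 - 25\right) \left(-40 + 33\right) \left(-17 + 4\right) = 8 \cdot 4 \left(\left(-88\right) \left(-69\right)\right) \left(\left(-7\right) \left(-13\right)\right) = 32 \cdot 6072 \cdot 91 = 194304 \cdot 91 = 17681664$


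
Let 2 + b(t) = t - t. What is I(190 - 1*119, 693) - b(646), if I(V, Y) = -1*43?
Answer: -41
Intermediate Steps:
b(t) = -2 (b(t) = -2 + (t - t) = -2 + 0 = -2)
I(V, Y) = -43
I(190 - 1*119, 693) - b(646) = -43 - 1*(-2) = -43 + 2 = -41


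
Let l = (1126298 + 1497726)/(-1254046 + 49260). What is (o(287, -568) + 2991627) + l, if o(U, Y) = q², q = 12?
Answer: 78357417217/26191 ≈ 2.9918e+6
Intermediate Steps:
l = -57044/26191 (l = 2624024/(-1204786) = 2624024*(-1/1204786) = -57044/26191 ≈ -2.1780)
o(U, Y) = 144 (o(U, Y) = 12² = 144)
(o(287, -568) + 2991627) + l = (144 + 2991627) - 57044/26191 = 2991771 - 57044/26191 = 78357417217/26191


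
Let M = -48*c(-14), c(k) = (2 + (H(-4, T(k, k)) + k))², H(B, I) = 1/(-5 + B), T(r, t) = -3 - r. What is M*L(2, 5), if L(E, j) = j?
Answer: -950480/27 ≈ -35203.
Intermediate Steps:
c(k) = (17/9 + k)² (c(k) = (2 + (1/(-5 - 4) + k))² = (2 + (1/(-9) + k))² = (2 + (-⅑ + k))² = (17/9 + k)²)
M = -190096/27 (M = -16*(17 + 9*(-14))²/27 = -16*(17 - 126)²/27 = -16*(-109)²/27 = -16*11881/27 = -48*11881/81 = -190096/27 ≈ -7040.6)
M*L(2, 5) = -190096/27*5 = -950480/27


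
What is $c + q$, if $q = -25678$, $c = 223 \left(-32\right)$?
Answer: $-32814$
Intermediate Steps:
$c = -7136$
$c + q = -7136 - 25678 = -32814$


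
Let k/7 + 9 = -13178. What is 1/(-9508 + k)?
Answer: -1/101817 ≈ -9.8215e-6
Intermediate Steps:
k = -92309 (k = -63 + 7*(-13178) = -63 - 92246 = -92309)
1/(-9508 + k) = 1/(-9508 - 92309) = 1/(-101817) = -1/101817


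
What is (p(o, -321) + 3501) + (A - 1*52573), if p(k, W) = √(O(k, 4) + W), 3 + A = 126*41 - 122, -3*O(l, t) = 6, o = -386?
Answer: -44031 + I*√323 ≈ -44031.0 + 17.972*I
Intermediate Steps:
O(l, t) = -2 (O(l, t) = -⅓*6 = -2)
A = 5041 (A = -3 + (126*41 - 122) = -3 + (5166 - 122) = -3 + 5044 = 5041)
p(k, W) = √(-2 + W)
(p(o, -321) + 3501) + (A - 1*52573) = (√(-2 - 321) + 3501) + (5041 - 1*52573) = (√(-323) + 3501) + (5041 - 52573) = (I*√323 + 3501) - 47532 = (3501 + I*√323) - 47532 = -44031 + I*√323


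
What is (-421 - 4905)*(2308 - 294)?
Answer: -10726564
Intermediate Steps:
(-421 - 4905)*(2308 - 294) = -5326*2014 = -10726564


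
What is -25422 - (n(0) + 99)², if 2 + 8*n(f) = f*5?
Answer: -562777/16 ≈ -35174.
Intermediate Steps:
n(f) = -¼ + 5*f/8 (n(f) = -¼ + (f*5)/8 = -¼ + (5*f)/8 = -¼ + 5*f/8)
-25422 - (n(0) + 99)² = -25422 - ((-¼ + (5/8)*0) + 99)² = -25422 - ((-¼ + 0) + 99)² = -25422 - (-¼ + 99)² = -25422 - (395/4)² = -25422 - 1*156025/16 = -25422 - 156025/16 = -562777/16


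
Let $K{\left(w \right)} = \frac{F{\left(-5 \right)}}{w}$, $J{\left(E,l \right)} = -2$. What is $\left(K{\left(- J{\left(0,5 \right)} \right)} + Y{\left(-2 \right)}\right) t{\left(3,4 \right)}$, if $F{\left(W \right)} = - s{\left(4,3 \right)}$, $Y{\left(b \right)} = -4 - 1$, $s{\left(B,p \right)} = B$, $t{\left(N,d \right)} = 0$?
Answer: $0$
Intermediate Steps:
$Y{\left(b \right)} = -5$ ($Y{\left(b \right)} = -4 - 1 = -5$)
$F{\left(W \right)} = -4$ ($F{\left(W \right)} = \left(-1\right) 4 = -4$)
$K{\left(w \right)} = - \frac{4}{w}$
$\left(K{\left(- J{\left(0,5 \right)} \right)} + Y{\left(-2 \right)}\right) t{\left(3,4 \right)} = \left(- \frac{4}{\left(-1\right) \left(-2\right)} - 5\right) 0 = \left(- \frac{4}{2} - 5\right) 0 = \left(\left(-4\right) \frac{1}{2} - 5\right) 0 = \left(-2 - 5\right) 0 = \left(-7\right) 0 = 0$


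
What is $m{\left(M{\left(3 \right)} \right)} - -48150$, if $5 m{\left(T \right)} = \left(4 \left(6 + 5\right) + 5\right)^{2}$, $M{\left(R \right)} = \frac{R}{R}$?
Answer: $\frac{243151}{5} \approx 48630.0$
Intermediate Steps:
$M{\left(R \right)} = 1$
$m{\left(T \right)} = \frac{2401}{5}$ ($m{\left(T \right)} = \frac{\left(4 \left(6 + 5\right) + 5\right)^{2}}{5} = \frac{\left(4 \cdot 11 + 5\right)^{2}}{5} = \frac{\left(44 + 5\right)^{2}}{5} = \frac{49^{2}}{5} = \frac{1}{5} \cdot 2401 = \frac{2401}{5}$)
$m{\left(M{\left(3 \right)} \right)} - -48150 = \frac{2401}{5} - -48150 = \frac{2401}{5} + 48150 = \frac{243151}{5}$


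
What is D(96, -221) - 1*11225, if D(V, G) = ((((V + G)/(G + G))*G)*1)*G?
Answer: 5175/2 ≈ 2587.5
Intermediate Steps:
D(V, G) = G*(G/2 + V/2) (D(V, G) = ((((G + V)/((2*G)))*G)*1)*G = ((((G + V)*(1/(2*G)))*G)*1)*G = ((((G + V)/(2*G))*G)*1)*G = ((G/2 + V/2)*1)*G = (G/2 + V/2)*G = G*(G/2 + V/2))
D(96, -221) - 1*11225 = (1/2)*(-221)*(-221 + 96) - 1*11225 = (1/2)*(-221)*(-125) - 11225 = 27625/2 - 11225 = 5175/2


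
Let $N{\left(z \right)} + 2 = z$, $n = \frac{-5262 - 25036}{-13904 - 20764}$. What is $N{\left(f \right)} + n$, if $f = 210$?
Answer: $\frac{3620621}{17334} \approx 208.87$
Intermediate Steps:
$n = \frac{15149}{17334}$ ($n = - \frac{30298}{-34668} = \left(-30298\right) \left(- \frac{1}{34668}\right) = \frac{15149}{17334} \approx 0.87395$)
$N{\left(z \right)} = -2 + z$
$N{\left(f \right)} + n = \left(-2 + 210\right) + \frac{15149}{17334} = 208 + \frac{15149}{17334} = \frac{3620621}{17334}$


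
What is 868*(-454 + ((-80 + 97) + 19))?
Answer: -362824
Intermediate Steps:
868*(-454 + ((-80 + 97) + 19)) = 868*(-454 + (17 + 19)) = 868*(-454 + 36) = 868*(-418) = -362824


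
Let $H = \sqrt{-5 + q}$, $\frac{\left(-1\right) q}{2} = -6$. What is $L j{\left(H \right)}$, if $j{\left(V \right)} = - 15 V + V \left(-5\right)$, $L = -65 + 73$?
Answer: $- 160 \sqrt{7} \approx -423.32$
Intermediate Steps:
$q = 12$ ($q = \left(-2\right) \left(-6\right) = 12$)
$L = 8$
$H = \sqrt{7}$ ($H = \sqrt{-5 + 12} = \sqrt{7} \approx 2.6458$)
$j{\left(V \right)} = - 20 V$ ($j{\left(V \right)} = - 15 V - 5 V = - 20 V$)
$L j{\left(H \right)} = 8 \left(- 20 \sqrt{7}\right) = - 160 \sqrt{7}$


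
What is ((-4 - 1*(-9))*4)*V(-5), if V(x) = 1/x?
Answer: -4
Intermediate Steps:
((-4 - 1*(-9))*4)*V(-5) = ((-4 - 1*(-9))*4)/(-5) = ((-4 + 9)*4)*(-1/5) = (5*4)*(-1/5) = 20*(-1/5) = -4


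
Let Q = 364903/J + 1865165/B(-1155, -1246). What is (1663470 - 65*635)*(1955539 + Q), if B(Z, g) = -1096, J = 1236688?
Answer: 536997437843103375975/169426256 ≈ 3.1695e+12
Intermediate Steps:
Q = -288278404979/169426256 (Q = 364903/1236688 + 1865165/(-1096) = 364903*(1/1236688) + 1865165*(-1/1096) = 364903/1236688 - 1865165/1096 = -288278404979/169426256 ≈ -1701.5)
(1663470 - 65*635)*(1955539 + Q) = (1663470 - 65*635)*(1955539 - 288278404979/169426256) = (1663470 - 41275)*(331031372827005/169426256) = 1622195*(331031372827005/169426256) = 536997437843103375975/169426256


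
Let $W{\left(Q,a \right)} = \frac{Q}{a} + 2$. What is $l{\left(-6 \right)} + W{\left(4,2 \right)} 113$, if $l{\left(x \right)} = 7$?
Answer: $459$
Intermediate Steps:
$W{\left(Q,a \right)} = 2 + \frac{Q}{a}$
$l{\left(-6 \right)} + W{\left(4,2 \right)} 113 = 7 + \left(2 + \frac{4}{2}\right) 113 = 7 + \left(2 + 4 \cdot \frac{1}{2}\right) 113 = 7 + \left(2 + 2\right) 113 = 7 + 4 \cdot 113 = 7 + 452 = 459$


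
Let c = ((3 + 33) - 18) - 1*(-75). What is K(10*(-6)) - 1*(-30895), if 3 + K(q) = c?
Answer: 30985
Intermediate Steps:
c = 93 (c = (36 - 18) + 75 = 18 + 75 = 93)
K(q) = 90 (K(q) = -3 + 93 = 90)
K(10*(-6)) - 1*(-30895) = 90 - 1*(-30895) = 90 + 30895 = 30985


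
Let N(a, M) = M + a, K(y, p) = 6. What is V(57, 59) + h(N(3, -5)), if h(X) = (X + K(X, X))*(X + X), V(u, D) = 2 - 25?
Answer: -39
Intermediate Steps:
V(u, D) = -23
h(X) = 2*X*(6 + X) (h(X) = (X + 6)*(X + X) = (6 + X)*(2*X) = 2*X*(6 + X))
V(57, 59) + h(N(3, -5)) = -23 + 2*(-5 + 3)*(6 + (-5 + 3)) = -23 + 2*(-2)*(6 - 2) = -23 + 2*(-2)*4 = -23 - 16 = -39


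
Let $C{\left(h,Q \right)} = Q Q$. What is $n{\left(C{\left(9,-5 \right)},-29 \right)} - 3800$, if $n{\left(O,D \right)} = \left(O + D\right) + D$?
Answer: $-3833$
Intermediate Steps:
$C{\left(h,Q \right)} = Q^{2}$
$n{\left(O,D \right)} = O + 2 D$ ($n{\left(O,D \right)} = \left(D + O\right) + D = O + 2 D$)
$n{\left(C{\left(9,-5 \right)},-29 \right)} - 3800 = \left(\left(-5\right)^{2} + 2 \left(-29\right)\right) - 3800 = \left(25 - 58\right) - 3800 = -33 - 3800 = -3833$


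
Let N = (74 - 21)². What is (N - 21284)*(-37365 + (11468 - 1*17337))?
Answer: 798748150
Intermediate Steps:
N = 2809 (N = 53² = 2809)
(N - 21284)*(-37365 + (11468 - 1*17337)) = (2809 - 21284)*(-37365 + (11468 - 1*17337)) = -18475*(-37365 + (11468 - 17337)) = -18475*(-37365 - 5869) = -18475*(-43234) = 798748150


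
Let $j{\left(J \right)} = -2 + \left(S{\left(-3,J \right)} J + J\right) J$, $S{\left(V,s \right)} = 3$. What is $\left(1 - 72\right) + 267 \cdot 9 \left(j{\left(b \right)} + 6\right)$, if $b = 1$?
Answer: $19153$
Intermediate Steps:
$j{\left(J \right)} = -2 + 4 J^{2}$ ($j{\left(J \right)} = -2 + \left(3 J + J\right) J = -2 + 4 J J = -2 + 4 J^{2}$)
$\left(1 - 72\right) + 267 \cdot 9 \left(j{\left(b \right)} + 6\right) = \left(1 - 72\right) + 267 \cdot 9 \left(\left(-2 + 4 \cdot 1^{2}\right) + 6\right) = \left(1 - 72\right) + 267 \cdot 9 \left(\left(-2 + 4 \cdot 1\right) + 6\right) = -71 + 267 \cdot 9 \left(\left(-2 + 4\right) + 6\right) = -71 + 267 \cdot 9 \left(2 + 6\right) = -71 + 267 \cdot 9 \cdot 8 = -71 + 267 \cdot 72 = -71 + 19224 = 19153$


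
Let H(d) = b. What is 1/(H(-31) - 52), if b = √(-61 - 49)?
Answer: -26/1407 - I*√110/2814 ≈ -0.018479 - 0.0037271*I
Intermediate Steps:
b = I*√110 (b = √(-110) = I*√110 ≈ 10.488*I)
H(d) = I*√110
1/(H(-31) - 52) = 1/(I*√110 - 52) = 1/(-52 + I*√110)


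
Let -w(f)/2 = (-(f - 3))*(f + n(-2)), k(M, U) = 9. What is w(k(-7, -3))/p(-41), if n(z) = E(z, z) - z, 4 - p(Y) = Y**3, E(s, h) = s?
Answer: 36/22975 ≈ 0.0015669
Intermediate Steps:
p(Y) = 4 - Y**3
n(z) = 0 (n(z) = z - z = 0)
w(f) = -2*f*(3 - f) (w(f) = -2*(-(f - 3))*(f + 0) = -2*(-(-3 + f))*f = -2*(3 - f)*f = -2*f*(3 - f))
w(k(-7, -3))/p(-41) = (2*9*(-3 + 9))/(4 - 1*(-41)**3) = (2*9*6)/(4 - 1*(-68921)) = 108/(4 + 68921) = 108/68925 = 108*(1/68925) = 36/22975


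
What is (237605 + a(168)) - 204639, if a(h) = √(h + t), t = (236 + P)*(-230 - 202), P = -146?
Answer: 32966 + 2*I*√9678 ≈ 32966.0 + 196.75*I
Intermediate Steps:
t = -38880 (t = (236 - 146)*(-230 - 202) = 90*(-432) = -38880)
a(h) = √(-38880 + h) (a(h) = √(h - 38880) = √(-38880 + h))
(237605 + a(168)) - 204639 = (237605 + √(-38880 + 168)) - 204639 = (237605 + √(-38712)) - 204639 = (237605 + 2*I*√9678) - 204639 = 32966 + 2*I*√9678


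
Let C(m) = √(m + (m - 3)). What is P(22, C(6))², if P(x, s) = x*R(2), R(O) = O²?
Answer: 7744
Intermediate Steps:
C(m) = √(-3 + 2*m) (C(m) = √(m + (-3 + m)) = √(-3 + 2*m))
P(x, s) = 4*x (P(x, s) = x*2² = x*4 = 4*x)
P(22, C(6))² = (4*22)² = 88² = 7744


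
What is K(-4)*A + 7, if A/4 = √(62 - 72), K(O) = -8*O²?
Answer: 7 - 512*I*√10 ≈ 7.0 - 1619.1*I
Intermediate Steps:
A = 4*I*√10 (A = 4*√(62 - 72) = 4*√(-10) = 4*(I*√10) = 4*I*√10 ≈ 12.649*I)
K(-4)*A + 7 = (-8*(-4)²)*(4*I*√10) + 7 = (-8*16)*(4*I*√10) + 7 = -512*I*√10 + 7 = 7 - 512*I*√10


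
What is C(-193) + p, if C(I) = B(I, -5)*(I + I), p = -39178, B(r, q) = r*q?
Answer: -411668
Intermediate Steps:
B(r, q) = q*r
C(I) = -10*I**2 (C(I) = (-5*I)*(I + I) = (-5*I)*(2*I) = -10*I**2)
C(-193) + p = -10*(-193)**2 - 39178 = -10*37249 - 39178 = -372490 - 39178 = -411668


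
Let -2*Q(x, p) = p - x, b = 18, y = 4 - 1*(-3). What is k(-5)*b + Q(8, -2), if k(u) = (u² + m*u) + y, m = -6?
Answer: 1121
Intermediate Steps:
y = 7 (y = 4 + 3 = 7)
Q(x, p) = x/2 - p/2 (Q(x, p) = -(p - x)/2 = x/2 - p/2)
k(u) = 7 + u² - 6*u (k(u) = (u² - 6*u) + 7 = 7 + u² - 6*u)
k(-5)*b + Q(8, -2) = (7 + (-5)² - 6*(-5))*18 + ((½)*8 - ½*(-2)) = (7 + 25 + 30)*18 + (4 + 1) = 62*18 + 5 = 1116 + 5 = 1121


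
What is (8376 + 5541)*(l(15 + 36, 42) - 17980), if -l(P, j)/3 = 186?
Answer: -257993346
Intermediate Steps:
l(P, j) = -558 (l(P, j) = -3*186 = -558)
(8376 + 5541)*(l(15 + 36, 42) - 17980) = (8376 + 5541)*(-558 - 17980) = 13917*(-18538) = -257993346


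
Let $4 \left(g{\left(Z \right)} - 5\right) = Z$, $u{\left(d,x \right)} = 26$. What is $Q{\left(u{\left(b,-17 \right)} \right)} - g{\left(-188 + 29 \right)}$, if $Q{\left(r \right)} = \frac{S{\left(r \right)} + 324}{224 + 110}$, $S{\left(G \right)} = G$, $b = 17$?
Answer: $\frac{23913}{668} \approx 35.798$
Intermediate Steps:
$g{\left(Z \right)} = 5 + \frac{Z}{4}$
$Q{\left(r \right)} = \frac{162}{167} + \frac{r}{334}$ ($Q{\left(r \right)} = \frac{r + 324}{224 + 110} = \frac{324 + r}{334} = \left(324 + r\right) \frac{1}{334} = \frac{162}{167} + \frac{r}{334}$)
$Q{\left(u{\left(b,-17 \right)} \right)} - g{\left(-188 + 29 \right)} = \left(\frac{162}{167} + \frac{1}{334} \cdot 26\right) - \left(5 + \frac{-188 + 29}{4}\right) = \left(\frac{162}{167} + \frac{13}{167}\right) - \left(5 + \frac{1}{4} \left(-159\right)\right) = \frac{175}{167} - \left(5 - \frac{159}{4}\right) = \frac{175}{167} - - \frac{139}{4} = \frac{175}{167} + \frac{139}{4} = \frac{23913}{668}$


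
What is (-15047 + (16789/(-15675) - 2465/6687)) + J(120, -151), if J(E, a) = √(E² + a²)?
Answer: -525786087331/34939575 + √37201 ≈ -14856.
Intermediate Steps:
(-15047 + (16789/(-15675) - 2465/6687)) + J(120, -151) = (-15047 + (16789/(-15675) - 2465/6687)) + √(120² + (-151)²) = (-15047 + (16789*(-1/15675) - 2465*1/6687)) + √(14400 + 22801) = (-15047 + (-16789/15675 - 2465/6687)) + √37201 = (-15047 - 50302306/34939575) + √37201 = -525786087331/34939575 + √37201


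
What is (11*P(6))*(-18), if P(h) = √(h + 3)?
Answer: -594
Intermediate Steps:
P(h) = √(3 + h)
(11*P(6))*(-18) = (11*√(3 + 6))*(-18) = (11*√9)*(-18) = (11*3)*(-18) = 33*(-18) = -594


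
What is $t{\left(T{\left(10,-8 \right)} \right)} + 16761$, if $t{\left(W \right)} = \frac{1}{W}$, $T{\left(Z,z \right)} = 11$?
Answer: $\frac{184372}{11} \approx 16761.0$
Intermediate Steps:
$t{\left(T{\left(10,-8 \right)} \right)} + 16761 = \frac{1}{11} + 16761 = \frac{184372}{11}$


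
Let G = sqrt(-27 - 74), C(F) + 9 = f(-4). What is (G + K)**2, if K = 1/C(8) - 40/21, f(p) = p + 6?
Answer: (-43 + 21*I*sqrt(101))**2/441 ≈ -96.807 - 41.157*I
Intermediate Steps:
f(p) = 6 + p
C(F) = -7 (C(F) = -9 + (6 - 4) = -9 + 2 = -7)
K = -43/21 (K = 1/(-7) - 40/21 = 1*(-1/7) - 40*1/21 = -1/7 - 40/21 = -43/21 ≈ -2.0476)
G = I*sqrt(101) (G = sqrt(-101) = I*sqrt(101) ≈ 10.05*I)
(G + K)**2 = (I*sqrt(101) - 43/21)**2 = (-43/21 + I*sqrt(101))**2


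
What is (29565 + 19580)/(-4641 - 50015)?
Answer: -49145/54656 ≈ -0.89917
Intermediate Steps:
(29565 + 19580)/(-4641 - 50015) = 49145/(-54656) = 49145*(-1/54656) = -49145/54656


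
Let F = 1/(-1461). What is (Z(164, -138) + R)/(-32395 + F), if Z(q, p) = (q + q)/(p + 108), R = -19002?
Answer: 69444739/118322740 ≈ 0.58691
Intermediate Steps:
F = -1/1461 ≈ -0.00068446
Z(q, p) = 2*q/(108 + p) (Z(q, p) = (2*q)/(108 + p) = 2*q/(108 + p))
(Z(164, -138) + R)/(-32395 + F) = (2*164/(108 - 138) - 19002)/(-32395 - 1/1461) = (2*164/(-30) - 19002)/(-47329096/1461) = (2*164*(-1/30) - 19002)*(-1461/47329096) = (-164/15 - 19002)*(-1461/47329096) = -285194/15*(-1461/47329096) = 69444739/118322740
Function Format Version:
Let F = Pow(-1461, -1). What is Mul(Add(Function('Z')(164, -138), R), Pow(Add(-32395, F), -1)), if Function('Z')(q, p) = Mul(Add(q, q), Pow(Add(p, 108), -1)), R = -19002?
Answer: Rational(69444739, 118322740) ≈ 0.58691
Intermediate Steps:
F = Rational(-1, 1461) ≈ -0.00068446
Function('Z')(q, p) = Mul(2, q, Pow(Add(108, p), -1)) (Function('Z')(q, p) = Mul(Mul(2, q), Pow(Add(108, p), -1)) = Mul(2, q, Pow(Add(108, p), -1)))
Mul(Add(Function('Z')(164, -138), R), Pow(Add(-32395, F), -1)) = Mul(Add(Mul(2, 164, Pow(Add(108, -138), -1)), -19002), Pow(Add(-32395, Rational(-1, 1461)), -1)) = Mul(Add(Mul(2, 164, Pow(-30, -1)), -19002), Pow(Rational(-47329096, 1461), -1)) = Mul(Add(Mul(2, 164, Rational(-1, 30)), -19002), Rational(-1461, 47329096)) = Mul(Add(Rational(-164, 15), -19002), Rational(-1461, 47329096)) = Mul(Rational(-285194, 15), Rational(-1461, 47329096)) = Rational(69444739, 118322740)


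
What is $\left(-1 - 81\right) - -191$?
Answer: $109$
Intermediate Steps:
$\left(-1 - 81\right) - -191 = \left(-1 - 81\right) + 191 = -82 + 191 = 109$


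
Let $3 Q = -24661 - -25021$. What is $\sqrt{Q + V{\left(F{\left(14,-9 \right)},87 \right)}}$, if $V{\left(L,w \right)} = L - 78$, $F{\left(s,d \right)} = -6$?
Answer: $6$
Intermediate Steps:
$Q = 120$ ($Q = \frac{-24661 - -25021}{3} = \frac{-24661 + 25021}{3} = \frac{1}{3} \cdot 360 = 120$)
$V{\left(L,w \right)} = -78 + L$
$\sqrt{Q + V{\left(F{\left(14,-9 \right)},87 \right)}} = \sqrt{120 - 84} = \sqrt{36} = 6$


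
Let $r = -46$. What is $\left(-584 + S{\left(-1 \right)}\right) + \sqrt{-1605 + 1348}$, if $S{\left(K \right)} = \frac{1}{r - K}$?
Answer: $- \frac{26281}{45} + i \sqrt{257} \approx -584.02 + 16.031 i$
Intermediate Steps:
$S{\left(K \right)} = \frac{1}{-46 - K}$
$\left(-584 + S{\left(-1 \right)}\right) + \sqrt{-1605 + 1348} = \left(-584 - \frac{1}{46 - 1}\right) + \sqrt{-1605 + 1348} = \left(-584 - \frac{1}{45}\right) + \sqrt{-257} = \left(-584 - \frac{1}{45}\right) + i \sqrt{257} = - \frac{26281}{45} + i \sqrt{257}$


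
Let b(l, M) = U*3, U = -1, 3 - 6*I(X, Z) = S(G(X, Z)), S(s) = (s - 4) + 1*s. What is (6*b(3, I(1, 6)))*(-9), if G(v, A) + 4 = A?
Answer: 162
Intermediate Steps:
G(v, A) = -4 + A
S(s) = -4 + 2*s (S(s) = (-4 + s) + s = -4 + 2*s)
I(X, Z) = 5/2 - Z/3 (I(X, Z) = ½ - (-4 + 2*(-4 + Z))/6 = ½ - (-4 + (-8 + 2*Z))/6 = ½ - (-12 + 2*Z)/6 = ½ + (2 - Z/3) = 5/2 - Z/3)
b(l, M) = -3 (b(l, M) = -1*3 = -3)
(6*b(3, I(1, 6)))*(-9) = (6*(-3))*(-9) = -18*(-9) = 162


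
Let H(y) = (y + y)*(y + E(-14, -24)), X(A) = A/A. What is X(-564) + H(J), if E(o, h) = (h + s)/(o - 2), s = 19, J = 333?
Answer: 1775897/8 ≈ 2.2199e+5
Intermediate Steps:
E(o, h) = (19 + h)/(-2 + o) (E(o, h) = (h + 19)/(o - 2) = (19 + h)/(-2 + o))
X(A) = 1
H(y) = 2*y*(5/16 + y) (H(y) = (y + y)*(y + (19 - 24)/(-2 - 14)) = (2*y)*(y - 5/(-16)) = (2*y)*(y - 1/16*(-5)) = (2*y)*(y + 5/16) = (2*y)*(5/16 + y) = 2*y*(5/16 + y))
X(-564) + H(J) = 1 + (⅛)*333*(5 + 16*333) = 1 + (⅛)*333*(5 + 5328) = 1 + (⅛)*333*5333 = 1 + 1775889/8 = 1775897/8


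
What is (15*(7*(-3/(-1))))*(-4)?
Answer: -1260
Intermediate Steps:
(15*(7*(-3/(-1))))*(-4) = (15*(7*(-3*(-1))))*(-4) = (15*(7*3))*(-4) = (15*21)*(-4) = 315*(-4) = -1260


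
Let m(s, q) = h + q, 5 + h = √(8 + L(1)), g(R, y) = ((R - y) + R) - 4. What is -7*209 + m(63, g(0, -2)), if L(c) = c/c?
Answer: -1467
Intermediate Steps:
L(c) = 1
g(R, y) = -4 - y + 2*R (g(R, y) = (-y + 2*R) - 4 = -4 - y + 2*R)
h = -2 (h = -5 + √(8 + 1) = -5 + √9 = -5 + 3 = -2)
m(s, q) = -2 + q
-7*209 + m(63, g(0, -2)) = -7*209 + (-2 + (-4 - 1*(-2) + 2*0)) = -1463 + (-2 + (-4 + 2 + 0)) = -1463 + (-2 - 2) = -1463 - 4 = -1467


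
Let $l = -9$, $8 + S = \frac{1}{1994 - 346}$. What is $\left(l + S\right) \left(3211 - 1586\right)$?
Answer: $- \frac{45524375}{1648} \approx -27624.0$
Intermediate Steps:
$S = - \frac{13183}{1648}$ ($S = -8 + \frac{1}{1994 - 346} = -8 + \frac{1}{1648} = - \frac{13183}{1648} \approx -7.9994$)
$\left(l + S\right) \left(3211 - 1586\right) = \left(-9 - \frac{13183}{1648}\right) \left(3211 - 1586\right) = \left(- \frac{28015}{1648}\right) 1625 = - \frac{45524375}{1648}$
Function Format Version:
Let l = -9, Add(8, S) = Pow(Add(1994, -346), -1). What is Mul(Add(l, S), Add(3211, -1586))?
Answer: Rational(-45524375, 1648) ≈ -27624.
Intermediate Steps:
S = Rational(-13183, 1648) (S = Add(-8, Pow(Add(1994, -346), -1)) = Add(-8, Pow(1648, -1)) = Add(-8, Rational(1, 1648)) = Rational(-13183, 1648) ≈ -7.9994)
Mul(Add(l, S), Add(3211, -1586)) = Mul(Add(-9, Rational(-13183, 1648)), Add(3211, -1586)) = Mul(Rational(-28015, 1648), 1625) = Rational(-45524375, 1648)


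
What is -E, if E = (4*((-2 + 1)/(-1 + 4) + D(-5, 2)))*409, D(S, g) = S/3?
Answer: 3272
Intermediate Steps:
D(S, g) = S/3 (D(S, g) = S*(1/3) = S/3)
E = -3272 (E = (4*((-2 + 1)/(-1 + 4) + (1/3)*(-5)))*409 = (4*(-1/3 - 5/3))*409 = (4*(-2))*409 = -8*409 = -3272)
-E = -1*(-3272) = 3272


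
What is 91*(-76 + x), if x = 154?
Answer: 7098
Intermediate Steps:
91*(-76 + x) = 91*(-76 + 154) = 91*78 = 7098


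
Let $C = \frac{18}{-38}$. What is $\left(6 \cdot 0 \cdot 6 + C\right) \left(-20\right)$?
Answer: $\frac{180}{19} \approx 9.4737$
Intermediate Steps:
$C = - \frac{9}{19}$ ($C = 18 \left(- \frac{1}{38}\right) = - \frac{9}{19} \approx -0.47368$)
$\left(6 \cdot 0 \cdot 6 + C\right) \left(-20\right) = \left(6 \cdot 0 \cdot 6 - \frac{9}{19}\right) \left(-20\right) = \left(0 \cdot 6 - \frac{9}{19}\right) \left(-20\right) = \left(0 - \frac{9}{19}\right) \left(-20\right) = \left(- \frac{9}{19}\right) \left(-20\right) = \frac{180}{19}$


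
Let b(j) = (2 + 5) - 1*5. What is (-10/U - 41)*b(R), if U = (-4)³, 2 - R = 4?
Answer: -1307/16 ≈ -81.688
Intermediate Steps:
R = -2 (R = 2 - 1*4 = 2 - 4 = -2)
b(j) = 2 (b(j) = 7 - 5 = 2)
U = -64
(-10/U - 41)*b(R) = (-10/(-64) - 41)*2 = (-10*(-1/64) - 41)*2 = (5/32 - 41)*2 = -1307/32*2 = -1307/16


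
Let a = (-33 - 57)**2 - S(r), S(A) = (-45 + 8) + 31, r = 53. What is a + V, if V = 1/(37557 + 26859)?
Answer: 522156097/64416 ≈ 8106.0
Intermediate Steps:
S(A) = -6 (S(A) = -37 + 31 = -6)
a = 8106 (a = (-33 - 57)**2 - 1*(-6) = (-90)**2 + 6 = 8100 + 6 = 8106)
V = 1/64416 ≈ 1.5524e-5
a + V = 8106 + 1/64416 = 522156097/64416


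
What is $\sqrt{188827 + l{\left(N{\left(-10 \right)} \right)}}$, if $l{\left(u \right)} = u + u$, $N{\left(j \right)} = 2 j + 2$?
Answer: $\sqrt{188791} \approx 434.5$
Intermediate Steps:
$N{\left(j \right)} = 2 + 2 j$
$l{\left(u \right)} = 2 u$
$\sqrt{188827 + l{\left(N{\left(-10 \right)} \right)}} = \sqrt{188827 + 2 \left(2 + 2 \left(-10\right)\right)} = \sqrt{188827 + 2 \left(2 - 20\right)} = \sqrt{188827 + 2 \left(-18\right)} = \sqrt{188827 - 36} = \sqrt{188791}$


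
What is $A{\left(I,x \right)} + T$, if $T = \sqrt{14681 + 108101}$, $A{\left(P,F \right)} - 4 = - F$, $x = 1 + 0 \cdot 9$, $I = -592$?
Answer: $3 + \sqrt{122782} \approx 353.4$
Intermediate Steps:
$x = 1$ ($x = 1 + 0 = 1$)
$A{\left(P,F \right)} = 4 - F$
$T = \sqrt{122782} \approx 350.4$
$A{\left(I,x \right)} + T = \left(4 - 1\right) + \sqrt{122782} = 3 + \sqrt{122782}$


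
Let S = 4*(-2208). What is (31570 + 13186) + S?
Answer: 35924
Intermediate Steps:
S = -8832
(31570 + 13186) + S = (31570 + 13186) - 8832 = 44756 - 8832 = 35924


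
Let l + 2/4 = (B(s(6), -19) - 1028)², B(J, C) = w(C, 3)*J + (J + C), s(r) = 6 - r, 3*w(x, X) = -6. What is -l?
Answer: -2192417/2 ≈ -1.0962e+6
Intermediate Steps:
w(x, X) = -2 (w(x, X) = (⅓)*(-6) = -2)
B(J, C) = C - J (B(J, C) = -2*J + (J + C) = -2*J + (C + J) = C - J)
l = 2192417/2 (l = -½ + ((-19 - (6 - 1*6)) - 1028)² = -½ + ((-19 - (6 - 6)) - 1028)² = -½ + ((-19 - 1*0) - 1028)² = -½ + ((-19 + 0) - 1028)² = -½ + (-19 - 1028)² = -½ + (-1047)² = -½ + 1096209 = 2192417/2 ≈ 1.0962e+6)
-l = -1*2192417/2 = -2192417/2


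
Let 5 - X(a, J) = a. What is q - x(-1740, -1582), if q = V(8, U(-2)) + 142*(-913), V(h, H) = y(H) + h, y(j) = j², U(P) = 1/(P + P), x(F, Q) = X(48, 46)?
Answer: -2073519/16 ≈ -1.2960e+5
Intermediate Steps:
X(a, J) = 5 - a
x(F, Q) = -43 (x(F, Q) = 5 - 1*48 = 5 - 48 = -43)
U(P) = 1/(2*P)
V(h, H) = h + H² (V(h, H) = H² + h = h + H²)
q = -2074207/16 (q = (8 + ((½)/(-2))²) + 142*(-913) = (8 + ((½)*(-½))²) - 129646 = (8 + (-¼)²) - 129646 = (8 + 1/16) - 129646 = 129/16 - 129646 = -2074207/16 ≈ -1.2964e+5)
q - x(-1740, -1582) = -2074207/16 - 1*(-43) = -2074207/16 + 43 = -2073519/16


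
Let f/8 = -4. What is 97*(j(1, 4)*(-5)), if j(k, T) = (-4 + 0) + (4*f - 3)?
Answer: 65475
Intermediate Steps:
f = -32 (f = 8*(-4) = -32)
j(k, T) = -135 (j(k, T) = (-4 + 0) + (4*(-32) - 3) = -4 + (-128 - 3) = -4 - 131 = -135)
97*(j(1, 4)*(-5)) = 97*(-135*(-5)) = 97*675 = 65475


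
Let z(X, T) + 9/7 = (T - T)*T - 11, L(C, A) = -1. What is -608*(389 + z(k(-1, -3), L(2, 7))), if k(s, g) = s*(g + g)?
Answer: -1603296/7 ≈ -2.2904e+5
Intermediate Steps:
k(s, g) = 2*g*s (k(s, g) = s*(2*g) = 2*g*s)
z(X, T) = -86/7 (z(X, T) = -9/7 + ((T - T)*T - 11) = -9/7 + (0*T - 11) = -9/7 + (0 - 11) = -9/7 - 11 = -86/7)
-608*(389 + z(k(-1, -3), L(2, 7))) = -608*(389 - 86/7) = -608*2637/7 = -1603296/7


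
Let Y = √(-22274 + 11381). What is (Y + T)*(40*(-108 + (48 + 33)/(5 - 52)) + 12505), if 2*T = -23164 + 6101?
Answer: -6508766665/94 + 381455*I*√10893/47 ≈ -6.9242e+7 + 8.4707e+5*I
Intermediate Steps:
T = -17063/2 (T = (-23164 + 6101)/2 = (½)*(-17063) = -17063/2 ≈ -8531.5)
Y = I*√10893 (Y = √(-10893) = I*√10893 ≈ 104.37*I)
(Y + T)*(40*(-108 + (48 + 33)/(5 - 52)) + 12505) = (I*√10893 - 17063/2)*(40*(-108 + (48 + 33)/(5 - 52)) + 12505) = (-17063/2 + I*√10893)*(40*(-108 + 81/(-47)) + 12505) = (-17063/2 + I*√10893)*(40*(-108 + 81*(-1/47)) + 12505) = (-17063/2 + I*√10893)*(40*(-108 - 81/47) + 12505) = (-17063/2 + I*√10893)*(40*(-5157/47) + 12505) = (-17063/2 + I*√10893)*(-206280/47 + 12505) = (-17063/2 + I*√10893)*(381455/47) = -6508766665/94 + 381455*I*√10893/47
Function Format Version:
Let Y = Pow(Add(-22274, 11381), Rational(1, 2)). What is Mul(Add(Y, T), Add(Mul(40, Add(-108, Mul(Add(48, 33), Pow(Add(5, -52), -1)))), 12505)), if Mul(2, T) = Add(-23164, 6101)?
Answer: Add(Rational(-6508766665, 94), Mul(Rational(381455, 47), I, Pow(10893, Rational(1, 2)))) ≈ Add(-6.9242e+7, Mul(8.4707e+5, I))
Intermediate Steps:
T = Rational(-17063, 2) (T = Mul(Rational(1, 2), Add(-23164, 6101)) = Mul(Rational(1, 2), -17063) = Rational(-17063, 2) ≈ -8531.5)
Y = Mul(I, Pow(10893, Rational(1, 2))) (Y = Pow(-10893, Rational(1, 2)) = Mul(I, Pow(10893, Rational(1, 2))) ≈ Mul(104.37, I))
Mul(Add(Y, T), Add(Mul(40, Add(-108, Mul(Add(48, 33), Pow(Add(5, -52), -1)))), 12505)) = Mul(Add(Mul(I, Pow(10893, Rational(1, 2))), Rational(-17063, 2)), Add(Mul(40, Add(-108, Mul(Add(48, 33), Pow(Add(5, -52), -1)))), 12505)) = Mul(Add(Rational(-17063, 2), Mul(I, Pow(10893, Rational(1, 2)))), Add(Mul(40, Add(-108, Mul(81, Pow(-47, -1)))), 12505)) = Mul(Add(Rational(-17063, 2), Mul(I, Pow(10893, Rational(1, 2)))), Add(Mul(40, Add(-108, Mul(81, Rational(-1, 47)))), 12505)) = Mul(Add(Rational(-17063, 2), Mul(I, Pow(10893, Rational(1, 2)))), Add(Mul(40, Add(-108, Rational(-81, 47))), 12505)) = Mul(Add(Rational(-17063, 2), Mul(I, Pow(10893, Rational(1, 2)))), Add(Mul(40, Rational(-5157, 47)), 12505)) = Mul(Add(Rational(-17063, 2), Mul(I, Pow(10893, Rational(1, 2)))), Add(Rational(-206280, 47), 12505)) = Mul(Add(Rational(-17063, 2), Mul(I, Pow(10893, Rational(1, 2)))), Rational(381455, 47)) = Add(Rational(-6508766665, 94), Mul(Rational(381455, 47), I, Pow(10893, Rational(1, 2))))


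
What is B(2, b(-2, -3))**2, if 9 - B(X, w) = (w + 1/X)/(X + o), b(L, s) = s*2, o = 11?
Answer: 60025/676 ≈ 88.794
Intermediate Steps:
b(L, s) = 2*s
B(X, w) = 9 - (w + 1/X)/(11 + X) (B(X, w) = 9 - (w + 1/X)/(X + 11) = 9 - (w + 1/X)/(11 + X))
B(2, b(-2, -3))**2 = ((-1 + 9*2**2 + 99*2 - 1*2*2*(-3))/(2*(11 + 2)))**2 = ((1/2)*(-1 + 9*4 + 198 - 1*2*(-6))/13)**2 = ((1/2)*(1/13)*(-1 + 36 + 198 + 12))**2 = ((1/2)*(1/13)*245)**2 = (245/26)**2 = 60025/676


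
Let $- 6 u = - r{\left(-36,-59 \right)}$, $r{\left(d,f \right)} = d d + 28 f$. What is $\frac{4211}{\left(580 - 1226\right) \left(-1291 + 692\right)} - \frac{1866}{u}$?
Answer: $\frac{1083459025}{34438906} \approx 31.46$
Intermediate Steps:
$r{\left(d,f \right)} = d^{2} + 28 f$
$u = - \frac{178}{3}$ ($u = - \frac{\left(-1\right) \left(\left(-36\right)^{2} + 28 \left(-59\right)\right)}{6} = - \frac{\left(-1\right) \left(1296 - 1652\right)}{6} = - \frac{\left(-1\right) \left(-356\right)}{6} = \left(- \frac{1}{6}\right) 356 = - \frac{178}{3} \approx -59.333$)
$\frac{4211}{\left(580 - 1226\right) \left(-1291 + 692\right)} - \frac{1866}{u} = \frac{4211}{\left(580 - 1226\right) \left(-1291 + 692\right)} - \frac{1866}{- \frac{178}{3}} = \frac{4211}{\left(-646\right) \left(-599\right)} - - \frac{2799}{89} = \frac{4211}{386954} + \frac{2799}{89} = \frac{1083459025}{34438906}$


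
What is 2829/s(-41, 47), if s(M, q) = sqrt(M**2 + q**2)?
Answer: 2829*sqrt(3890)/3890 ≈ 45.358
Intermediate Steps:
2829/s(-41, 47) = 2829/(sqrt((-41)**2 + 47**2)) = 2829/(sqrt(1681 + 2209)) = 2829/(sqrt(3890)) = 2829*(sqrt(3890)/3890) = 2829*sqrt(3890)/3890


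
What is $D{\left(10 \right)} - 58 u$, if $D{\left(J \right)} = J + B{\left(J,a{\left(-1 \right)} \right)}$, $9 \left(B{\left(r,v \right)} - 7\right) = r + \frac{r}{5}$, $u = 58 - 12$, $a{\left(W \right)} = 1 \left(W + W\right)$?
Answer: $- \frac{7949}{3} \approx -2649.7$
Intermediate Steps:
$a{\left(W \right)} = 2 W$ ($a{\left(W \right)} = 1 \cdot 2 W = 2 W$)
$u = 46$ ($u = 58 - 12 = 46$)
$B{\left(r,v \right)} = 7 + \frac{2 r}{15}$ ($B{\left(r,v \right)} = 7 + \frac{r + \frac{r}{5}}{9} = 7 + \frac{\frac{6}{5} r}{9} = 7 + \frac{2 r}{15}$)
$D{\left(J \right)} = 7 + \frac{17 J}{15}$ ($D{\left(J \right)} = J + \left(7 + \frac{2 J}{15}\right) = 7 + \frac{17 J}{15}$)
$D{\left(10 \right)} - 58 u = \left(7 + \frac{17}{15} \cdot 10\right) - 2668 = \left(7 + \frac{34}{3}\right) - 2668 = \frac{55}{3} - 2668 = - \frac{7949}{3}$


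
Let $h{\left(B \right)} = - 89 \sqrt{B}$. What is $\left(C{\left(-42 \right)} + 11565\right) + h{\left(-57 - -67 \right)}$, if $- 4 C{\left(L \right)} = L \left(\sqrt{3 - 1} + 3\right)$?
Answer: $\frac{23193}{2} - 89 \sqrt{10} + \frac{21 \sqrt{2}}{2} \approx 11330.0$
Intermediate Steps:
$C{\left(L \right)} = - \frac{L \left(3 + \sqrt{2}\right)}{4}$ ($C{\left(L \right)} = - \frac{L \left(\sqrt{3 - 1} + 3\right)}{4} = - \frac{L \left(\sqrt{2} + 3\right)}{4} = - \frac{L \left(3 + \sqrt{2}\right)}{4}$)
$\left(C{\left(-42 \right)} + 11565\right) + h{\left(-57 - -67 \right)} = \left(\left(- \frac{1}{4}\right) \left(-42\right) \left(3 + \sqrt{2}\right) + 11565\right) - 89 \sqrt{-57 - -67} = \left(\left(\frac{63}{2} + \frac{21 \sqrt{2}}{2}\right) + 11565\right) - 89 \sqrt{-57 + 67} = \left(\frac{23193}{2} + \frac{21 \sqrt{2}}{2}\right) - 89 \sqrt{10} = \frac{23193}{2} - 89 \sqrt{10} + \frac{21 \sqrt{2}}{2}$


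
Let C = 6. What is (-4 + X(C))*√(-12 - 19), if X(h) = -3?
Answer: -7*I*√31 ≈ -38.974*I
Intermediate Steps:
(-4 + X(C))*√(-12 - 19) = (-4 - 3)*√(-12 - 19) = -7*I*√31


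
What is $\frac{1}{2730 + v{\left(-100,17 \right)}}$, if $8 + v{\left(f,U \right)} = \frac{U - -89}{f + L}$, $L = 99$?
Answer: $\frac{1}{2616} \approx 0.00038226$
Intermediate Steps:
$v{\left(f,U \right)} = -8 + \frac{89 + U}{99 + f}$ ($v{\left(f,U \right)} = -8 + \frac{U - -89}{f + 99} = -8 + \frac{U + 89}{99 + f} = -8 + \frac{89 + U}{99 + f}$)
$\frac{1}{2730 + v{\left(-100,17 \right)}} = \frac{1}{2730 + \frac{-703 + 17 - -800}{99 - 100}} = \frac{1}{2730 + \frac{-703 + 17 + 800}{-1}} = \frac{1}{2730 - 114} = \frac{1}{2616}$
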